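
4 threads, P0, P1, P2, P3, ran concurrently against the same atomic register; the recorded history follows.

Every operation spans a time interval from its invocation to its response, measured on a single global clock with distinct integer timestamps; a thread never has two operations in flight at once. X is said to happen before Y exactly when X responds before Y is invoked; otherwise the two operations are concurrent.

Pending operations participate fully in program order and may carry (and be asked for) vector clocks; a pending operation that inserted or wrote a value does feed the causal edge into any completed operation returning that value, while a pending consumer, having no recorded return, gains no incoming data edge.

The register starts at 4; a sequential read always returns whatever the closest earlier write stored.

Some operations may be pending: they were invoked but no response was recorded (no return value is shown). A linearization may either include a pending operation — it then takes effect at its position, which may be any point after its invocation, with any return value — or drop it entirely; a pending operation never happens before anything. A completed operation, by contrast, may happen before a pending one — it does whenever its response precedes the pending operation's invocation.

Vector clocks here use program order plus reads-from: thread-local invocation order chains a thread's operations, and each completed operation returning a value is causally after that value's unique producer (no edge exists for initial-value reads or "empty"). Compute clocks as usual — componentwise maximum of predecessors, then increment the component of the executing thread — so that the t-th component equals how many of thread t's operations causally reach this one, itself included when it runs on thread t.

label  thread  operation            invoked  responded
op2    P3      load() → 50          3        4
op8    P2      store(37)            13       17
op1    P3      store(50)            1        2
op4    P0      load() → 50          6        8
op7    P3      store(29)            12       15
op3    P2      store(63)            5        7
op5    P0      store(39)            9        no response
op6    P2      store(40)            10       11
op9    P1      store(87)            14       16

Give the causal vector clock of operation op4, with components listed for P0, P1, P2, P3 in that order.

(1, 0, 0, 1)

root op op1, invoked 1: fresh clock plus P3's own tick → (0, 0, 0, 1)
root op op3, invoked 5: fresh clock plus P2's own tick → (0, 0, 1, 0)
root op op9, invoked 14: fresh clock plus P1's own tick → (0, 1, 0, 0)
op2 (invocation 3): componentwise max over VC(op1)=(0, 0, 0, 1), +1 at P3, giving (0, 0, 0, 2)
op6 (invocation 10): componentwise max over VC(op3)=(0, 0, 1, 0), +1 at P2, giving (0, 0, 2, 0)
op4 (invocation 6): componentwise max over VC(op1)=(0, 0, 0, 1), +1 at P0, giving (1, 0, 0, 1)
op7 (invocation 12): componentwise max over VC(op2)=(0, 0, 0, 2), +1 at P3, giving (0, 0, 0, 3)
op8 (invocation 13): componentwise max over VC(op6)=(0, 0, 2, 0), +1 at P2, giving (0, 0, 3, 0)
op5 (invocation 9): componentwise max over VC(op4)=(1, 0, 0, 1), +1 at P0, giving (2, 0, 0, 1)
target: VC(op4) = (1, 0, 0, 1)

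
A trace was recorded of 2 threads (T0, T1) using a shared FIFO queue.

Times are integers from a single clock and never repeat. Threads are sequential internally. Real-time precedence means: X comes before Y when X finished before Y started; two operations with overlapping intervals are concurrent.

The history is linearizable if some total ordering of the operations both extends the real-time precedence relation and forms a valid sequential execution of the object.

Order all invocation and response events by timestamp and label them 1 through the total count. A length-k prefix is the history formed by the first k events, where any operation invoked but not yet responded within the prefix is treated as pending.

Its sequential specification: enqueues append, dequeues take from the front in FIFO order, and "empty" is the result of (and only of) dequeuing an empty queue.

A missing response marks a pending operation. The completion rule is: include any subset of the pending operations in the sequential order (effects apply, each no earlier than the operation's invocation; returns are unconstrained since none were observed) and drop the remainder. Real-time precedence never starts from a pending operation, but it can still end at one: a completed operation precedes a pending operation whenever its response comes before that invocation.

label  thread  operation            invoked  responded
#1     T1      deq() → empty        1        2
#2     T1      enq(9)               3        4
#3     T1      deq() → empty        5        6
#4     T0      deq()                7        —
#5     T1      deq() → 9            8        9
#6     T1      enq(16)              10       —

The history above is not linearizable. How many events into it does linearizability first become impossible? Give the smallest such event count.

one valid order for events 1..5 is #1, #2:
1. #1 deq() → empty, leaving queue <>
2. #2 enq(9), leaving queue <9>
at event 6 (#3's time-6 response) nothing linearizes any more
one such order, #1, #2, #3, breaks at step 3 where #3 deq() → empty is illegal

6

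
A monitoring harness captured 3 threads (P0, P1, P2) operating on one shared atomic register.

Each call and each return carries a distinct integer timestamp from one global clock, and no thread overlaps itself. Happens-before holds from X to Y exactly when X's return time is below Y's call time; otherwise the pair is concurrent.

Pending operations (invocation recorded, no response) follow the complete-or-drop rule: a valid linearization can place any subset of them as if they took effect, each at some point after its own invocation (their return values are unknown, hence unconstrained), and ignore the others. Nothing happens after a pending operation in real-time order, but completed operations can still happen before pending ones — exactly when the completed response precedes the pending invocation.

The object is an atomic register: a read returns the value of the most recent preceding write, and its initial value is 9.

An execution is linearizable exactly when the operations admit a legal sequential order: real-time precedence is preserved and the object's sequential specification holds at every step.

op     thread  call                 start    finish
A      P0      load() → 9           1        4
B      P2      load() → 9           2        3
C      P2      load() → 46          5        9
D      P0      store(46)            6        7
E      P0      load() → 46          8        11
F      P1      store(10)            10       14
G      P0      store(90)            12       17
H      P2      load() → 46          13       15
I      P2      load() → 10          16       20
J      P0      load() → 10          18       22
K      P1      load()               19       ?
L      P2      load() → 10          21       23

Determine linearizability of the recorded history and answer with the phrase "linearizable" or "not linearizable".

linearizable

witness order: A, B, D, C, E, H, G, F, I, J, K, L
after step 1 (A load() → 9): value 9
after step 2 (B load() → 9): value 9
after step 3 (D store(46)): value 46
after step 4 (C load() → 46): value 46
after step 5 (E load() → 46): value 46
after step 6 (H load() → 46): value 46
after step 7 (G store(90)): value 90
after step 8 (F store(10)): value 10
after step 9 (I load() → 10): value 10
after step 10 (J load() → 10): value 10
after step 11 (K load() (pending, included)): value 10
after step 12 (L load() → 10): value 10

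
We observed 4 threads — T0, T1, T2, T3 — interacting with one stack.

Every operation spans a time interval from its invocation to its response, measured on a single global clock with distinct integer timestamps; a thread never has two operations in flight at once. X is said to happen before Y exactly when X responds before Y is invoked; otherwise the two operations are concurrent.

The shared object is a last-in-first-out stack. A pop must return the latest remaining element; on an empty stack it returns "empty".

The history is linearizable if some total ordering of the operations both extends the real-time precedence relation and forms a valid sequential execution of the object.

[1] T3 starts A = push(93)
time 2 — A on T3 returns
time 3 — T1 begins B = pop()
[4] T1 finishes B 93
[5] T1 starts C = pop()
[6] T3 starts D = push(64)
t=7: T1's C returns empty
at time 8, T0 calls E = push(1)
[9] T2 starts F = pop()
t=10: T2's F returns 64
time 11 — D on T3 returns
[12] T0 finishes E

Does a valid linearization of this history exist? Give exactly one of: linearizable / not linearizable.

linearizable

one valid linearization: A, B, C, D, F, E
1. A push(93), leaving stack <93>
2. B pop() → 93, leaving stack <>
3. C pop() → empty, leaving stack <>
4. D push(64), leaving stack <64>
5. F pop() → 64, leaving stack <>
6. E push(1), leaving stack <1>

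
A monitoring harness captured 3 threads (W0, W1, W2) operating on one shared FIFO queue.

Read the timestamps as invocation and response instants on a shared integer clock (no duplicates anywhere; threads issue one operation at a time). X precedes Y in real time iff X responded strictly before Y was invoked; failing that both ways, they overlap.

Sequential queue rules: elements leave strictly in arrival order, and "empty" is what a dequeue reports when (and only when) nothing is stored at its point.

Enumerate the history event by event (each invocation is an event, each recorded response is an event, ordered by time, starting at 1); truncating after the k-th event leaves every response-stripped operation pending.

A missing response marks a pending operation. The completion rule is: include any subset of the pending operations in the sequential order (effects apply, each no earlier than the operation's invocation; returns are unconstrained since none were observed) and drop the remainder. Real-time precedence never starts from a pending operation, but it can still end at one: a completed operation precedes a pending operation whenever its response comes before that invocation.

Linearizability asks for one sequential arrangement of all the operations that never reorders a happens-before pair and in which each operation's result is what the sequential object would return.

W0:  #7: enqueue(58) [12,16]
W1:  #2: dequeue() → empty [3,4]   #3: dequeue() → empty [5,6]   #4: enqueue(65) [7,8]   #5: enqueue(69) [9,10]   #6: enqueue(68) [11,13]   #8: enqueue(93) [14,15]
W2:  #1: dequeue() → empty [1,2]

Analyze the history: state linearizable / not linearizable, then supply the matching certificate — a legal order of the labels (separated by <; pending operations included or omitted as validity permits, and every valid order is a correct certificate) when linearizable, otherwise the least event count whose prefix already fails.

1. #1 dequeue() → empty, leaving queue <>
2. #2 dequeue() → empty, leaving queue <>
3. #3 dequeue() → empty, leaving queue <>
4. #4 enqueue(65), leaving queue <65>
5. #5 enqueue(69), leaving queue <65,69>
6. #6 enqueue(68), leaving queue <65,69,68>
7. #7 enqueue(58), leaving queue <65,69,68,58>
8. #8 enqueue(93), leaving queue <65,69,68,58,93>

linearizable — witness: #1 < #2 < #3 < #4 < #5 < #6 < #7 < #8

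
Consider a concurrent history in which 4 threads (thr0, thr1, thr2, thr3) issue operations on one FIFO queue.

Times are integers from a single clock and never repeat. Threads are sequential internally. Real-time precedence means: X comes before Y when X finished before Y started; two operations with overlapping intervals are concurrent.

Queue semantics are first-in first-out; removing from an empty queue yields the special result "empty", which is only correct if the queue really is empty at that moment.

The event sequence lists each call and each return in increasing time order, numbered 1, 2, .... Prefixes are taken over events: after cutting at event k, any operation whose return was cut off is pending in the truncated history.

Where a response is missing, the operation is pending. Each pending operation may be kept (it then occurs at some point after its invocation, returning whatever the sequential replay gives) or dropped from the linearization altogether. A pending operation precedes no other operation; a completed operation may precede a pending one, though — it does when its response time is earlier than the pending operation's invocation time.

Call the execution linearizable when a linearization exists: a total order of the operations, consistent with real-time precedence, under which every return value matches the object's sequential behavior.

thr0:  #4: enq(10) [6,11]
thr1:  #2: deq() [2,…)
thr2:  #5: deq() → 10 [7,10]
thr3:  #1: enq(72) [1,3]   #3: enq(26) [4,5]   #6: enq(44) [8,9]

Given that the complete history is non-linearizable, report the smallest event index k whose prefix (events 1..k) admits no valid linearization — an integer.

one valid order for events 1..9 is #1, #2, #3, #4, #5, #6:
1. #1 enq(72), leaving queue <72>
2. #2 deq() (pending, included), leaving queue <>
3. #3 enq(26), leaving queue <26>
4. #4 enq(10) (pending, included), leaving queue <26,10>
5. #5 deq() (pending, included), leaving queue <10>
6. #6 enq(44), leaving queue <10,44>
event 10 — #5's response, time 10 — after it, nothing linearizes
include/drop combinations of the 2 pending operations (#2, #4) were all tried; none helps
for example #1, #3, #5, #6 (pending dropped) fails at step 3: #5 deq() → 10 is not legal there
for example #1, #3, #6, #5 (pending dropped) fails at step 4: #5 deq() → 10 is not legal there

10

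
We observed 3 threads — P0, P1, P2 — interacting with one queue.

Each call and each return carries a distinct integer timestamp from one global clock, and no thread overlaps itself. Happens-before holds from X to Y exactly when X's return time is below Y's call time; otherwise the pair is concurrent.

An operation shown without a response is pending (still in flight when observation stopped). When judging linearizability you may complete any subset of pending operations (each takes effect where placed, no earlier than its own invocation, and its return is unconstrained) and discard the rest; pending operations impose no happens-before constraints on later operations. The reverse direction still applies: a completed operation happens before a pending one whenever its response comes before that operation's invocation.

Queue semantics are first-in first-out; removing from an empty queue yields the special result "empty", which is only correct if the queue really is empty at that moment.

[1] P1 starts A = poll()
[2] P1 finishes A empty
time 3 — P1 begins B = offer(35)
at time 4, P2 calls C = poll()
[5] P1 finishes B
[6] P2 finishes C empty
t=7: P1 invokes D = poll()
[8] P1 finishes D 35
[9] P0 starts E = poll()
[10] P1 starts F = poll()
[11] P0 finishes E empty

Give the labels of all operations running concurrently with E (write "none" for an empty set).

overlap test against E [9,11]: concurrent iff the interval meets 9..11
A [1,2]: before
B [3,5]: before
C [4,6]: before
D [7,8]: before
F [10,…): concurrent

F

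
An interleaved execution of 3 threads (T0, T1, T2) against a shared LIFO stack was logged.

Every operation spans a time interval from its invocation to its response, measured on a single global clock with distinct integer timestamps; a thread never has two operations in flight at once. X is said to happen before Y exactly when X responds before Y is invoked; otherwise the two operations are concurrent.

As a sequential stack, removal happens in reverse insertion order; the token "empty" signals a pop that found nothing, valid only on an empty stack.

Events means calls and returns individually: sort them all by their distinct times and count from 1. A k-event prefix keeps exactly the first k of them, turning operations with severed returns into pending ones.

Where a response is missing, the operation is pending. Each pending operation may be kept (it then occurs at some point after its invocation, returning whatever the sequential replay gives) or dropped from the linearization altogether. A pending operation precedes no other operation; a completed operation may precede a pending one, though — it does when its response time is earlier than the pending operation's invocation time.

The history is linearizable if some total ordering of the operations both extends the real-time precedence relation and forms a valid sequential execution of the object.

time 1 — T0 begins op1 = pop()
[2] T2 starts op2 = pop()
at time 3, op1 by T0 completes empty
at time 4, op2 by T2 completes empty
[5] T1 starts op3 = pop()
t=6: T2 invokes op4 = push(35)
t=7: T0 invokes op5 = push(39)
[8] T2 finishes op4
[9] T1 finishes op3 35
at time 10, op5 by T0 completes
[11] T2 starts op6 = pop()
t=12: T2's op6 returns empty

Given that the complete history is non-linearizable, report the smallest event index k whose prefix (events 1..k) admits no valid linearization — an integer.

events 1..11 are still linearizable — one witness is op1, op2, op4, op3, op5:
step 1: op1 pop() → empty — stack <>
step 2: op2 pop() → empty — stack <>
step 3: op4 push(35) — stack <35>
step 4: op3 pop() → 35 — stack <>
step 5: op5 push(39) — stack <39>
event 12 — op6's response, time 12 — after it, nothing linearizes
one such order, op1, op2, op3, op4, op5, op6, breaks at step 3 where op3 pop() → 35 is illegal
one such order, op1, op2, op3, op5, op4, op6, breaks at step 3 where op3 pop() → 35 is illegal

12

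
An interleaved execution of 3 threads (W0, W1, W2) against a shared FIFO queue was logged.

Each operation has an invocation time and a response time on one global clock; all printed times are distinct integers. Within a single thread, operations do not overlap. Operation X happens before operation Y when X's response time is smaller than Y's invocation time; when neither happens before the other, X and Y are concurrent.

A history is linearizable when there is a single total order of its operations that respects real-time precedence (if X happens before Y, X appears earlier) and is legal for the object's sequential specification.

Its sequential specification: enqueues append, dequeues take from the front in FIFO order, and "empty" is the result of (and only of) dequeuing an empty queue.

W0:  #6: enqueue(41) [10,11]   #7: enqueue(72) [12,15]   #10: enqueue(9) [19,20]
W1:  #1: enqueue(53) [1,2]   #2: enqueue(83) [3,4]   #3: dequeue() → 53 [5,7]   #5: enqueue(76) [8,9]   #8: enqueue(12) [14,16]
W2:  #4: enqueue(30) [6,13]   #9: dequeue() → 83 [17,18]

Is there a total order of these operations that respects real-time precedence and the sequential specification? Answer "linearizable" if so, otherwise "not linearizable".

one valid linearization: #1, #2, #3, #4, #5, #6, #7, #8, #9, #10
after step 1 (#1 enqueue(53)): queue <53>
after step 2 (#2 enqueue(83)): queue <53,83>
after step 3 (#3 dequeue() → 53): queue <83>
after step 4 (#4 enqueue(30)): queue <83,30>
after step 5 (#5 enqueue(76)): queue <83,30,76>
after step 6 (#6 enqueue(41)): queue <83,30,76,41>
after step 7 (#7 enqueue(72)): queue <83,30,76,41,72>
after step 8 (#8 enqueue(12)): queue <83,30,76,41,72,12>
after step 9 (#9 dequeue() → 83): queue <30,76,41,72,12>
after step 10 (#10 enqueue(9)): queue <30,76,41,72,12,9>

linearizable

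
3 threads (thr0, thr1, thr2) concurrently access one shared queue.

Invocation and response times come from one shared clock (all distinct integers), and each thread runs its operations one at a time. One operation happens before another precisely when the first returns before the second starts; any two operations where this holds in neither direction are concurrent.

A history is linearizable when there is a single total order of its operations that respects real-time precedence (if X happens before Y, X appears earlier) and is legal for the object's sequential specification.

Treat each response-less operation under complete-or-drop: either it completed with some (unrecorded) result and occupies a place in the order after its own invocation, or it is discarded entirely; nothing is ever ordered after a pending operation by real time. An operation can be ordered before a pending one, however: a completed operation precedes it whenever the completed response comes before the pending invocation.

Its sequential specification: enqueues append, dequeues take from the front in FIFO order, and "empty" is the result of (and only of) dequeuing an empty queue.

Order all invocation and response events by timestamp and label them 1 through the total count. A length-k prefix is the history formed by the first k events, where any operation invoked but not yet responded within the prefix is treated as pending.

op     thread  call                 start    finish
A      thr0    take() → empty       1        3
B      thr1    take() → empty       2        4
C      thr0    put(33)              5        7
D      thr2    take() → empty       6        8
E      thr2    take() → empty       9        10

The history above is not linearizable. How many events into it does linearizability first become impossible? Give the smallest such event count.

10

events 1..9 are linearizable, e.g. via A, B, D, C:
after step 1 (A take() → empty): queue <>
after step 2 (B take() → empty): queue <>
after step 3 (D take() → empty): queue <>
after step 4 (C put(33)): queue <33>
event 10 — E's response, time 10 — after it, nothing linearizes
for example A, B, C, D, E fails at step 4: D take() → empty is not legal there
for example A, B, D, C, E fails at step 5: E take() → empty is not legal there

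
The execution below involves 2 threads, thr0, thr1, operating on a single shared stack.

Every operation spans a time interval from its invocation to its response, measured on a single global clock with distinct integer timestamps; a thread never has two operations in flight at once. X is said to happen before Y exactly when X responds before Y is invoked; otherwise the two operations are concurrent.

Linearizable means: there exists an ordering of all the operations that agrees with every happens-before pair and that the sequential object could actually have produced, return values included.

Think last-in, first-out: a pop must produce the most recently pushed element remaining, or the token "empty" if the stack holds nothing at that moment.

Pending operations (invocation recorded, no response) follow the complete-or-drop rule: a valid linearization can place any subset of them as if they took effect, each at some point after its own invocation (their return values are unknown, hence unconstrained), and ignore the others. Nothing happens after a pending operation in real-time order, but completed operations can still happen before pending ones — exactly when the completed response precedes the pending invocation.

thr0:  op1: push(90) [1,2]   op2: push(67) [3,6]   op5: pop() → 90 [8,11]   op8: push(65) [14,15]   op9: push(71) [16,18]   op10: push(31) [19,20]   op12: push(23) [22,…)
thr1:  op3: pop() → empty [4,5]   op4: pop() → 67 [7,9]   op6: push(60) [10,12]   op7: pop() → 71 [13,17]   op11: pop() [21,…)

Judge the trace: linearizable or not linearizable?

not linearizable

through event 4 a valid linearization exists; event 5 (op3 responding at time 5) ends that
a single order respects real time; the 2 completed stack operations fail replay along it
completion choices over the 1 pending operation (op2) were checked; none helps
take op1, op3 (pending dropped): step 2 already fails, because op3 pop() → empty cannot occur there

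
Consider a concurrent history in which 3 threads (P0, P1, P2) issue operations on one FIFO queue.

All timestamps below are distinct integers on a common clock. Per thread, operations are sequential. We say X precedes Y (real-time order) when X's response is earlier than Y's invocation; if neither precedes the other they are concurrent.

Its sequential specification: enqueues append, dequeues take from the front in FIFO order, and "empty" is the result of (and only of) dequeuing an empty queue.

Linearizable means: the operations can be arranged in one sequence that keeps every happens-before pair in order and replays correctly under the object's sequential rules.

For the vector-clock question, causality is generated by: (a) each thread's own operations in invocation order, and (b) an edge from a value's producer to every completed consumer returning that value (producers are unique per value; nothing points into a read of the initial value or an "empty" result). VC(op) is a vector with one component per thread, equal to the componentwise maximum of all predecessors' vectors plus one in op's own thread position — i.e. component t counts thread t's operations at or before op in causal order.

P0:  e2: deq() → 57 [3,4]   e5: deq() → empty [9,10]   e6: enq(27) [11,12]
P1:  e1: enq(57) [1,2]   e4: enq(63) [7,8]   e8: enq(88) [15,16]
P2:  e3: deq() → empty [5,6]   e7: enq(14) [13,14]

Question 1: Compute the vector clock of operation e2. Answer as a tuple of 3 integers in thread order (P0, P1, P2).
e3 (invocation 5): nothing precedes it; P2's component alone gives (0, 0, 1)
e1 (invocation 1): nothing precedes it; P1's component alone gives (0, 1, 0)
merge at e7 (invoked 13): VC(e3)=(0, 0, 1), own-thread bump on P2 → (0, 0, 2)
merge at e4 (invoked 7): VC(e1)=(0, 1, 0), own-thread bump on P1 → (0, 2, 0)
merge at e2 (invoked 3): VC(e1)=(0, 1, 0), own-thread bump on P0 → (1, 1, 0)
merge at e8 (invoked 15): VC(e4)=(0, 2, 0), own-thread bump on P1 → (0, 3, 0)
merge at e5 (invoked 9): VC(e2)=(1, 1, 0), own-thread bump on P0 → (2, 1, 0)
merge at e6 (invoked 11): VC(e5)=(2, 1, 0), own-thread bump on P0 → (3, 1, 0)
target: VC(e2) = (1, 1, 0)

(1, 1, 0)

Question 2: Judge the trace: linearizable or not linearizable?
through event 9 a valid linearization exists; event 10 (e5 responding at time 10) ends that
exhaustive check: the 5 completed FIFO queue ops admit one real-time order; illegal
e.g. e1, e2, e3, e4, e5: illegal at step 5, since e5 deq() → empty cannot apply there

not linearizable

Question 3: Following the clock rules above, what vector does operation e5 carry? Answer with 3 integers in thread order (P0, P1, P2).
VC(e3, invoked at 5): no causal predecessors; +1 on P2 → (0, 0, 1)
VC(e1, invoked at 1): no causal predecessors; +1 on P1 → (0, 1, 0)
VC(e7, invoked at 13): max of VC(e3)=(0, 0, 1), then +1 on thread P2 → (0, 0, 2)
VC(e4, invoked at 7): max of VC(e1)=(0, 1, 0), then +1 on thread P1 → (0, 2, 0)
VC(e2, invoked at 3): max of VC(e1)=(0, 1, 0), then +1 on thread P0 → (1, 1, 0)
VC(e8, invoked at 15): max of VC(e4)=(0, 2, 0), then +1 on thread P1 → (0, 3, 0)
VC(e5, invoked at 9): max of VC(e2)=(1, 1, 0), then +1 on thread P0 → (2, 1, 0)
VC(e6, invoked at 11): max of VC(e5)=(2, 1, 0), then +1 on thread P0 → (3, 1, 0)
target: VC(e5) = (2, 1, 0)

(2, 1, 0)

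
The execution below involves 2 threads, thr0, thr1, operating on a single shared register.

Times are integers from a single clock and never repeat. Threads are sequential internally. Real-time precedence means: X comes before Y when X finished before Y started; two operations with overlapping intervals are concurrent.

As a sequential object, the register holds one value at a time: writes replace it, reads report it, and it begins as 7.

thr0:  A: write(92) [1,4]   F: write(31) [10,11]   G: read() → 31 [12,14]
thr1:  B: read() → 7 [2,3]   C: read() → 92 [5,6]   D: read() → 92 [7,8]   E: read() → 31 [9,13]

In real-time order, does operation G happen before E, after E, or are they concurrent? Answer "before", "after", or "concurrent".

concurrent

G spans [12,14], E spans [9,13]
the intervals overlap in both directions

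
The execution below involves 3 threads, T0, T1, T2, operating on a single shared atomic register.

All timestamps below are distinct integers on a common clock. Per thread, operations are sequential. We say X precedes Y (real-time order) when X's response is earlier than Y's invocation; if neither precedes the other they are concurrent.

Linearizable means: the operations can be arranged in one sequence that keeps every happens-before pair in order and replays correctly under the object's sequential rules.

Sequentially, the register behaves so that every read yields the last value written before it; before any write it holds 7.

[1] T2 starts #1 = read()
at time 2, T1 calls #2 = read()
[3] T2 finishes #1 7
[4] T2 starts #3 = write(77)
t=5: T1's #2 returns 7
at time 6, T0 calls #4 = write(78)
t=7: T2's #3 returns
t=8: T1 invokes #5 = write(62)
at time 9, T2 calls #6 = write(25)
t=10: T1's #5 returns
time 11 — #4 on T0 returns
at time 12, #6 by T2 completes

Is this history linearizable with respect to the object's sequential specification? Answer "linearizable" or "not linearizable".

linearizable

a witness: #1, #2, #3, #4, #5, #6
step 1: #1 read() → 7 — value 7
step 2: #2 read() → 7 — value 7
step 3: #3 write(77) — value 77
step 4: #4 write(78) — value 78
step 5: #5 write(62) — value 62
step 6: #6 write(25) — value 25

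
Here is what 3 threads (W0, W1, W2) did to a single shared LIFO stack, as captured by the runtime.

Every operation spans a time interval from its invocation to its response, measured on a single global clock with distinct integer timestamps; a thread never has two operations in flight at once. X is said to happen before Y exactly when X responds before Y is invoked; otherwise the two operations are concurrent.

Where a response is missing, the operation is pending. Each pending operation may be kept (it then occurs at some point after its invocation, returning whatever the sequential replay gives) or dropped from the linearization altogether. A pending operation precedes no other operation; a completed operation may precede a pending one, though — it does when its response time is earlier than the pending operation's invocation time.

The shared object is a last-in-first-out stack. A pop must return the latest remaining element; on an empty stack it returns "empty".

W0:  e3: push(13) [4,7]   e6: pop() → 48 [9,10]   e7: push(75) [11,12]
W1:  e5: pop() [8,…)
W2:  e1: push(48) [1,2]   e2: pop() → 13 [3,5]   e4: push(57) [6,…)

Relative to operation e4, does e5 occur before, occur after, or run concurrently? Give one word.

e5 spans [8,…), e4 spans [6,…)
the intervals overlap in both directions

concurrent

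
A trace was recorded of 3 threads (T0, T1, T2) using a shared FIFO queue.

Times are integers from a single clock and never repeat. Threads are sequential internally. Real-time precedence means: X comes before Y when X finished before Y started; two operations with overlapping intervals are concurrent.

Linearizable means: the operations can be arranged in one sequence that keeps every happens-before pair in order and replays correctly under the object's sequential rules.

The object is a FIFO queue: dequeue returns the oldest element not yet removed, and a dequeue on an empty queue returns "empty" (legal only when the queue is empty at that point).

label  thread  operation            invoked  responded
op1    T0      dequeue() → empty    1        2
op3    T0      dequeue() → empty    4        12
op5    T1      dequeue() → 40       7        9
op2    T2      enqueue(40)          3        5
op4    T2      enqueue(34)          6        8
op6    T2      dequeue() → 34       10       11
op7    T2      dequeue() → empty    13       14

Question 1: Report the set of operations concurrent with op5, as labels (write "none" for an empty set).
Answer: op3, op4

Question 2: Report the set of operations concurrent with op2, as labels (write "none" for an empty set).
Answer: op3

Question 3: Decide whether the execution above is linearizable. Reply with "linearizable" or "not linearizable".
linearizable

witness order: op1, op2, op4, op5, op6, op3, op7
after step 1 (op1 dequeue() → empty): queue <>
after step 2 (op2 enqueue(40)): queue <40>
after step 3 (op4 enqueue(34)): queue <40,34>
after step 4 (op5 dequeue() → 40): queue <34>
after step 5 (op6 dequeue() → 34): queue <>
after step 6 (op3 dequeue() → empty): queue <>
after step 7 (op7 dequeue() → empty): queue <>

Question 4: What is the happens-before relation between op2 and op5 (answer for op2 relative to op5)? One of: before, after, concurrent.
Answer: before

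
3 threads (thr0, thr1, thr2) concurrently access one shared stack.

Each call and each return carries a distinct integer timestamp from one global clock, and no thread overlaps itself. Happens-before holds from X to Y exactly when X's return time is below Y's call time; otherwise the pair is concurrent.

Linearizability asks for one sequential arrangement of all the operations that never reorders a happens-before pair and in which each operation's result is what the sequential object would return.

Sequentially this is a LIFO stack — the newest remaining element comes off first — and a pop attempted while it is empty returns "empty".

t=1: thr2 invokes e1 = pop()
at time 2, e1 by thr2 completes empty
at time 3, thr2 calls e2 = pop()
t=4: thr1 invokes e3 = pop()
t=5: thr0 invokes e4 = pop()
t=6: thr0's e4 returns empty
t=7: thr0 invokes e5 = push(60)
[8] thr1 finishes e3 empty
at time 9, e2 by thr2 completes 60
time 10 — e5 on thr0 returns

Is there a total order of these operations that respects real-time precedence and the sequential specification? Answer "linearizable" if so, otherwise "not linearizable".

linearizable

one valid linearization: e1, e3, e4, e5, e2
1. e1 pop() → empty, leaving stack <>
2. e3 pop() → empty, leaving stack <>
3. e4 pop() → empty, leaving stack <>
4. e5 push(60), leaving stack <60>
5. e2 pop() → 60, leaving stack <>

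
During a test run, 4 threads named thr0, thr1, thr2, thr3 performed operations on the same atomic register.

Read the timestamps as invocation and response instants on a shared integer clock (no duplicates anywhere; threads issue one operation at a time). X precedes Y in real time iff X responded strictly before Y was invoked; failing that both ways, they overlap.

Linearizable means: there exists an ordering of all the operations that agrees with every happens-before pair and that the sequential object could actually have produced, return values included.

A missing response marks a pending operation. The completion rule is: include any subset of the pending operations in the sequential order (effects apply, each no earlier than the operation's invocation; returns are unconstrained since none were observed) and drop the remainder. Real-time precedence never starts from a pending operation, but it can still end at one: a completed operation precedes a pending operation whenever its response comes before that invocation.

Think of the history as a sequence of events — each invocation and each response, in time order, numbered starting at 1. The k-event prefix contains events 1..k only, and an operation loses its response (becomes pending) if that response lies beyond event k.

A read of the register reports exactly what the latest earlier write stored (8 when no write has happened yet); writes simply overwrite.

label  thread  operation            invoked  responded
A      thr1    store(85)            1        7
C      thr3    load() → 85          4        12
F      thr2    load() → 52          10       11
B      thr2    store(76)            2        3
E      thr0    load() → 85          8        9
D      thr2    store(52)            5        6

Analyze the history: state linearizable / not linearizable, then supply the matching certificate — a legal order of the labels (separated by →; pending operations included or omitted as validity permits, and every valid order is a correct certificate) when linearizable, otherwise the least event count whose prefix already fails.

not linearizable — minimal violating prefix: 11 events

already the first 11 events (up to F's response at time 11) admit no linearization; the first 10 still do
3 orders of the 5 completed atomic register ops respect real time; none is legal
include/drop combinations of the 1 pending operation (C) were all tried; none helps
take A, B, D, E, F (pending dropped): step 4 already fails, because E load() → 85 cannot occur there
take B, A, D, E, F (pending dropped): step 4 already fails, because E load() → 85 cannot occur there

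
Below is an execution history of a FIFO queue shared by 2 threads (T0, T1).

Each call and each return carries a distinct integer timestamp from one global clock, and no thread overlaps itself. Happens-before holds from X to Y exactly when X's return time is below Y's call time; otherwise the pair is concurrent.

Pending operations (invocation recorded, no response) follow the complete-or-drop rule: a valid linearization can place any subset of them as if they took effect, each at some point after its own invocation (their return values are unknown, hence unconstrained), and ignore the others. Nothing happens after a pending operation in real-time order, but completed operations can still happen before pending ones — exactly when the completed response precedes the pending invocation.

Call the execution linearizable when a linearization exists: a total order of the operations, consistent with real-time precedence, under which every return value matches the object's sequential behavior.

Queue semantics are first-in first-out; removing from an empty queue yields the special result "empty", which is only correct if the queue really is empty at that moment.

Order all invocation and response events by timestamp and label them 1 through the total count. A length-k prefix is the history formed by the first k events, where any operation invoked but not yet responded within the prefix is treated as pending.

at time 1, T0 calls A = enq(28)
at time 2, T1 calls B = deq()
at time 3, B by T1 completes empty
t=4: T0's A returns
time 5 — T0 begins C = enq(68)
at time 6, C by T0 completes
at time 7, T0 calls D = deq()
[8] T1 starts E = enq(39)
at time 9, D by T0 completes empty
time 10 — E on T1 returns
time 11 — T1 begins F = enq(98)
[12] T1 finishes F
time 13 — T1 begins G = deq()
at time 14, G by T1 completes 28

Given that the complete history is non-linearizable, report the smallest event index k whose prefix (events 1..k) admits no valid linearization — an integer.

one valid order for events 1..8 is B, A, C:
1. B deq() → empty, leaving queue <>
2. A enq(28), leaving queue <28>
3. C enq(68), leaving queue <28,68>
event 9 — D's response, time 9 — after it, nothing linearizes
no escape via the 1 pending operation (E): every completion choice fails
one such order, A, B, C, D (pending dropped), breaks at step 2 where B deq() → empty is illegal
one such order, B, A, C, D (pending dropped), breaks at step 4 where D deq() → empty is illegal

9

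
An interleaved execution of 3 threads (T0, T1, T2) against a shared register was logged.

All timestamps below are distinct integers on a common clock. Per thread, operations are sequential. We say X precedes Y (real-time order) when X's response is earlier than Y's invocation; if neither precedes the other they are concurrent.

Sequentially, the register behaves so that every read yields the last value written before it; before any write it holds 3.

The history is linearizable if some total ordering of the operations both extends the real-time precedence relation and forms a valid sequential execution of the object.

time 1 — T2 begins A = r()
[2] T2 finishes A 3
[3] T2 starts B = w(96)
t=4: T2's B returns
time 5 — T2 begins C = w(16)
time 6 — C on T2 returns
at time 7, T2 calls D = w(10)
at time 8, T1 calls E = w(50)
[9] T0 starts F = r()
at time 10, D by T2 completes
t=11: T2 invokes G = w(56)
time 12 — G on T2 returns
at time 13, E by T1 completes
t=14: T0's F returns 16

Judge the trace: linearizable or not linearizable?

linearizable

a witness: A, B, C, F, D, E, G
after step 1 (A r() → 3): value 3
after step 2 (B w(96)): value 96
after step 3 (C w(16)): value 16
after step 4 (F r() → 16): value 16
after step 5 (D w(10)): value 10
after step 6 (E w(50)): value 50
after step 7 (G w(56)): value 56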